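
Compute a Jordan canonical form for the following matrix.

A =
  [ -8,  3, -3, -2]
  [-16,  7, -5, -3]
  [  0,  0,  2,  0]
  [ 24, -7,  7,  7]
J_3(2) ⊕ J_1(2)

The characteristic polynomial is
  det(x·I − A) = x^4 - 8*x^3 + 24*x^2 - 32*x + 16 = (x - 2)^4

Eigenvalues and multiplicities (the geometric multiplicity of λ is n − rank(A − λI), which equals the number of Jordan blocks for λ):
  λ = 2: algebraic multiplicity = 4, geometric multiplicity = 2

Determining the block sizes for each eigenvalue:
  λ = 2: with am = 4 and gm = 2, the partition is not yet determined (e.g. several partitions of 4 into 2 parts exist). Let N = A − (2)·I. Computing rank(N^1) = 2, rank(N^2) = 1, rank(N^3) = 0; the number of blocks of size ≥ j is rank(N^{j−1}) − rank(N^j), giving [2, 1, 1]. So we have 1 block(s) of size 3, 1 block(s) of size 1 → block sizes [3, 1]

Assembling the blocks gives a Jordan form
J =
  [2, 1, 0, 0]
  [0, 2, 1, 0]
  [0, 0, 2, 0]
  [0, 0, 0, 2]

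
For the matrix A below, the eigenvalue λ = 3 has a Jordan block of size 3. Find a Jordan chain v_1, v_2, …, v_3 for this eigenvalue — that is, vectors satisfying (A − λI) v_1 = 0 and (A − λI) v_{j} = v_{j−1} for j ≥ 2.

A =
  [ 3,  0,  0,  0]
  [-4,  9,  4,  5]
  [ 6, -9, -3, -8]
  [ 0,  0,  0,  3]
A Jordan chain for λ = 3 of length 3:
v_1 = (0, -2, 3, 0)ᵀ
v_2 = (0, 5, -8, 0)ᵀ
v_3 = (0, 0, 0, 1)ᵀ

Let N = A − (3)·I. We want v_3 with N^3 v_3 = 0 but N^2 v_3 ≠ 0; then v_{j-1} := N · v_j for j = 3, …, 2.

Pick v_3 = (0, 0, 0, 1)ᵀ.
Then v_2 = N · v_3 = (0, 5, -8, 0)ᵀ.
Then v_1 = N · v_2 = (0, -2, 3, 0)ᵀ.

Sanity check: (A − (3)·I) v_1 = (0, 0, 0, 0)ᵀ = 0. ✓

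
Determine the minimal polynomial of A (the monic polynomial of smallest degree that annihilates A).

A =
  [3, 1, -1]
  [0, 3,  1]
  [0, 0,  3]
x^3 - 9*x^2 + 27*x - 27

The characteristic polynomial is χ_A(x) = (x - 3)^3, so the eigenvalues are known. The minimal polynomial is
  m_A(x) = Π_λ (x − λ)^{k_λ}
where k_λ is the size of the *largest* Jordan block for λ (equivalently, the smallest k with (A − λI)^k v = 0 for every generalised eigenvector v of λ).

  λ = 3: largest Jordan block has size 3, contributing (x − 3)^3

So m_A(x) = (x - 3)^3 = x^3 - 9*x^2 + 27*x - 27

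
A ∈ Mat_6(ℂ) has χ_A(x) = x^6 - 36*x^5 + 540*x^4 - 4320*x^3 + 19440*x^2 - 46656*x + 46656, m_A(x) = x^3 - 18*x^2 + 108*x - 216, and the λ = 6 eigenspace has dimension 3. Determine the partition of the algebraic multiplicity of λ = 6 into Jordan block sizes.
Block sizes for λ = 6: [3, 2, 1]

Step 1 — from the characteristic polynomial, algebraic multiplicity of λ = 6 is 6. From dim ker(A − (6)·I) = 3, there are exactly 3 Jordan blocks for λ = 6.
Step 2 — from the minimal polynomial, the factor (x − 6)^3 tells us the largest block for λ = 6 has size 3.
Step 3 — with total size 6, 3 blocks, and largest block 3, the block sizes (in nonincreasing order) are [3, 2, 1].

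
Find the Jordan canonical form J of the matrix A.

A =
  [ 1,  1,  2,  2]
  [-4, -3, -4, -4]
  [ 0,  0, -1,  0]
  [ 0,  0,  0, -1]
J_2(-1) ⊕ J_1(-1) ⊕ J_1(-1)

The characteristic polynomial is
  det(x·I − A) = x^4 + 4*x^3 + 6*x^2 + 4*x + 1 = (x + 1)^4

Eigenvalues and multiplicities (the geometric multiplicity of λ is n − rank(A − λI), which equals the number of Jordan blocks for λ):
  λ = -1: algebraic multiplicity = 4, geometric multiplicity = 3

Determining the block sizes for each eigenvalue:
  λ = -1: 3 blocks summing to 4 forces exactly one block of size 2 and the rest size 1 → block sizes [2, 1, 1]

Assembling the blocks gives a Jordan form
J =
  [-1,  1,  0,  0]
  [ 0, -1,  0,  0]
  [ 0,  0, -1,  0]
  [ 0,  0,  0, -1]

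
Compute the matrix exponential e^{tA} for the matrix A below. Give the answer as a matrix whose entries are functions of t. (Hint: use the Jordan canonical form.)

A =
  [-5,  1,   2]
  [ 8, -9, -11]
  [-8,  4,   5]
e^{tA} =
  [-2*t^2*exp(-3*t) - 2*t*exp(-3*t) + exp(-3*t), t*exp(-3*t), t^2*exp(-3*t)/2 + 2*t*exp(-3*t)]
  [12*t^2*exp(-3*t) + 8*t*exp(-3*t), -6*t*exp(-3*t) + exp(-3*t), -3*t^2*exp(-3*t) - 11*t*exp(-3*t)]
  [-8*t^2*exp(-3*t) - 8*t*exp(-3*t), 4*t*exp(-3*t), 2*t^2*exp(-3*t) + 8*t*exp(-3*t) + exp(-3*t)]

Strategy: write A = P · J · P⁻¹ where J is a Jordan canonical form, so e^{tA} = P · e^{tJ} · P⁻¹, and e^{tJ} can be computed block-by-block.

A has Jordan form
J =
  [-3,  1,  0]
  [ 0, -3,  1]
  [ 0,  0, -3]
(up to reordering of blocks).

Per-block formulas:
  For a 3×3 Jordan block J_3(-3): exp(t · J_3(-3)) = e^(-3t)·(I + t·N + (t^2/2)·N^2), where N is the 3×3 nilpotent shift.

After assembling e^{tJ} and conjugating by P, we get:

e^{tA} =
  [-2*t^2*exp(-3*t) - 2*t*exp(-3*t) + exp(-3*t), t*exp(-3*t), t^2*exp(-3*t)/2 + 2*t*exp(-3*t)]
  [12*t^2*exp(-3*t) + 8*t*exp(-3*t), -6*t*exp(-3*t) + exp(-3*t), -3*t^2*exp(-3*t) - 11*t*exp(-3*t)]
  [-8*t^2*exp(-3*t) - 8*t*exp(-3*t), 4*t*exp(-3*t), 2*t^2*exp(-3*t) + 8*t*exp(-3*t) + exp(-3*t)]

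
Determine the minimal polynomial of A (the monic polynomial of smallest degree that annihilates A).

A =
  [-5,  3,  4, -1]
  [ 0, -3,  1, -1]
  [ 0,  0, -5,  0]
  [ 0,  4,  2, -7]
x^3 + 15*x^2 + 75*x + 125

The characteristic polynomial is χ_A(x) = (x + 5)^4, so the eigenvalues are known. The minimal polynomial is
  m_A(x) = Π_λ (x − λ)^{k_λ}
where k_λ is the size of the *largest* Jordan block for λ (equivalently, the smallest k with (A − λI)^k v = 0 for every generalised eigenvector v of λ).

  λ = -5: largest Jordan block has size 3, contributing (x + 5)^3

So m_A(x) = (x + 5)^3 = x^3 + 15*x^2 + 75*x + 125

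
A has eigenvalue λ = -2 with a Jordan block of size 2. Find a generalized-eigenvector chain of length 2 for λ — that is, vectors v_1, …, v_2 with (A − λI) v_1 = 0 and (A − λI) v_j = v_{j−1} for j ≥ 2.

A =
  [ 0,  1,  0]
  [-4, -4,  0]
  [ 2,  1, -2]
A Jordan chain for λ = -2 of length 2:
v_1 = (2, -4, 2)ᵀ
v_2 = (1, 0, 0)ᵀ

Let N = A − (-2)·I. We want v_2 with N^2 v_2 = 0 but N^1 v_2 ≠ 0; then v_{j-1} := N · v_j for j = 2, …, 2.

Pick v_2 = (1, 0, 0)ᵀ.
Then v_1 = N · v_2 = (2, -4, 2)ᵀ.

Sanity check: (A − (-2)·I) v_1 = (0, 0, 0)ᵀ = 0. ✓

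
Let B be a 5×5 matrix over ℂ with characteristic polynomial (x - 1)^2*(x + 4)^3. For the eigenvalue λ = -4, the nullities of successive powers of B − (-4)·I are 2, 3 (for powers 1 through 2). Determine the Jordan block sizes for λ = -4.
Block sizes for λ = -4: [2, 1]

From the dimensions of kernels of powers, the number of Jordan blocks of size at least j is d_j − d_{j−1} where d_j = dim ker(N^j) (with d_0 = 0). Computing the differences gives [2, 1].
The number of blocks of size exactly k is (#blocks of size ≥ k) − (#blocks of size ≥ k + 1), so the partition is: 1 block(s) of size 1, 1 block(s) of size 2.
In nonincreasing order the block sizes are [2, 1].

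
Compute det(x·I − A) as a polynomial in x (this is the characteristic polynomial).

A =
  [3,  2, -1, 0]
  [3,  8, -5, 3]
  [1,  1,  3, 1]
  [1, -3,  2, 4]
x^4 - 18*x^3 + 120*x^2 - 350*x + 375

Expanding det(x·I − A) (e.g. by cofactor expansion or by noting that A is similar to its Jordan form J, which has the same characteristic polynomial as A) gives
  χ_A(x) = x^4 - 18*x^3 + 120*x^2 - 350*x + 375
which factors as (x - 5)^3*(x - 3). The eigenvalues (with algebraic multiplicities) are λ = 3 with multiplicity 1, λ = 5 with multiplicity 3.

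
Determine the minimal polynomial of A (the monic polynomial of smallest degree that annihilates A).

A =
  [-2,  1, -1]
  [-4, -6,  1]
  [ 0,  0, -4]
x^3 + 12*x^2 + 48*x + 64

The characteristic polynomial is χ_A(x) = (x + 4)^3, so the eigenvalues are known. The minimal polynomial is
  m_A(x) = Π_λ (x − λ)^{k_λ}
where k_λ is the size of the *largest* Jordan block for λ (equivalently, the smallest k with (A − λI)^k v = 0 for every generalised eigenvector v of λ).

  λ = -4: largest Jordan block has size 3, contributing (x + 4)^3

So m_A(x) = (x + 4)^3 = x^3 + 12*x^2 + 48*x + 64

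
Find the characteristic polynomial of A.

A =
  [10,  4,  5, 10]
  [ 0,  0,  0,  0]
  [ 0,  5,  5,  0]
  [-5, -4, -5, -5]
x^4 - 10*x^3 + 25*x^2

Expanding det(x·I − A) (e.g. by cofactor expansion or by noting that A is similar to its Jordan form J, which has the same characteristic polynomial as A) gives
  χ_A(x) = x^4 - 10*x^3 + 25*x^2
which factors as x^2*(x - 5)^2. The eigenvalues (with algebraic multiplicities) are λ = 0 with multiplicity 2, λ = 5 with multiplicity 2.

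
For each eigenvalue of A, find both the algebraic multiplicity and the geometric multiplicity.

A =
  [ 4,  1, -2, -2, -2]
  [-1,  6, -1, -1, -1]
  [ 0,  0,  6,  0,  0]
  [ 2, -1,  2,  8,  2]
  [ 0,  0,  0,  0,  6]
λ = 6: alg = 5, geom = 3

Step 1 — factor the characteristic polynomial to read off the algebraic multiplicities:
  χ_A(x) = (x - 6)^5

Step 2 — compute geometric multiplicities via the rank-nullity identity g(λ) = n − rank(A − λI):
  rank(A − (6)·I) = 2, so dim ker(A − (6)·I) = n − 2 = 3

Summary:
  λ = 6: algebraic multiplicity = 5, geometric multiplicity = 3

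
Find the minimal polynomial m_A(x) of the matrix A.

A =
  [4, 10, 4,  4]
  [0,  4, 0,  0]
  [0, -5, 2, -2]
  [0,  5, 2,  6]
x^2 - 8*x + 16

The characteristic polynomial is χ_A(x) = (x - 4)^4, so the eigenvalues are known. The minimal polynomial is
  m_A(x) = Π_λ (x − λ)^{k_λ}
where k_λ is the size of the *largest* Jordan block for λ (equivalently, the smallest k with (A − λI)^k v = 0 for every generalised eigenvector v of λ).

  λ = 4: largest Jordan block has size 2, contributing (x − 4)^2

So m_A(x) = (x - 4)^2 = x^2 - 8*x + 16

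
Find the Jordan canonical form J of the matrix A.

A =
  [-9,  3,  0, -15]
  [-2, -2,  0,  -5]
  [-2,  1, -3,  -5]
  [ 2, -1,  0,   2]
J_2(-3) ⊕ J_1(-3) ⊕ J_1(-3)

The characteristic polynomial is
  det(x·I − A) = x^4 + 12*x^3 + 54*x^2 + 108*x + 81 = (x + 3)^4

Eigenvalues and multiplicities (the geometric multiplicity of λ is n − rank(A − λI), which equals the number of Jordan blocks for λ):
  λ = -3: algebraic multiplicity = 4, geometric multiplicity = 3

Determining the block sizes for each eigenvalue:
  λ = -3: 3 blocks summing to 4 forces exactly one block of size 2 and the rest size 1 → block sizes [2, 1, 1]

Assembling the blocks gives a Jordan form
J =
  [-3,  1,  0,  0]
  [ 0, -3,  0,  0]
  [ 0,  0, -3,  0]
  [ 0,  0,  0, -3]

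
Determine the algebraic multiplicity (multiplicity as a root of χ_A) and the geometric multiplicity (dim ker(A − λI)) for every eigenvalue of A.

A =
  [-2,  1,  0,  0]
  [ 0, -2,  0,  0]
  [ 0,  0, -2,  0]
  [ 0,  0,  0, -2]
λ = -2: alg = 4, geom = 3

Step 1 — factor the characteristic polynomial to read off the algebraic multiplicities:
  χ_A(x) = (x + 2)^4

Step 2 — compute geometric multiplicities via the rank-nullity identity g(λ) = n − rank(A − λI):
  rank(A − (-2)·I) = 1, so dim ker(A − (-2)·I) = n − 1 = 3

Summary:
  λ = -2: algebraic multiplicity = 4, geometric multiplicity = 3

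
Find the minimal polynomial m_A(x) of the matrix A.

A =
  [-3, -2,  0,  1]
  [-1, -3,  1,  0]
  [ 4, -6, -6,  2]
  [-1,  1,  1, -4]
x^3 + 12*x^2 + 48*x + 64

The characteristic polynomial is χ_A(x) = (x + 4)^4, so the eigenvalues are known. The minimal polynomial is
  m_A(x) = Π_λ (x − λ)^{k_λ}
where k_λ is the size of the *largest* Jordan block for λ (equivalently, the smallest k with (A − λI)^k v = 0 for every generalised eigenvector v of λ).

  λ = -4: largest Jordan block has size 3, contributing (x + 4)^3

So m_A(x) = (x + 4)^3 = x^3 + 12*x^2 + 48*x + 64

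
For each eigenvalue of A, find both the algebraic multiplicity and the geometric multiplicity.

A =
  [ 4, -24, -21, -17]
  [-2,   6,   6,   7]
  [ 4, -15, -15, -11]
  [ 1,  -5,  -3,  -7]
λ = -3: alg = 4, geom = 2

Step 1 — factor the characteristic polynomial to read off the algebraic multiplicities:
  χ_A(x) = (x + 3)^4

Step 2 — compute geometric multiplicities via the rank-nullity identity g(λ) = n − rank(A − λI):
  rank(A − (-3)·I) = 2, so dim ker(A − (-3)·I) = n − 2 = 2

Summary:
  λ = -3: algebraic multiplicity = 4, geometric multiplicity = 2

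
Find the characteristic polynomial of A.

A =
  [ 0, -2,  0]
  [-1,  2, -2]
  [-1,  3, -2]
x^3

Expanding det(x·I − A) (e.g. by cofactor expansion or by noting that A is similar to its Jordan form J, which has the same characteristic polynomial as A) gives
  χ_A(x) = x^3
which factors as x^3. The eigenvalues (with algebraic multiplicities) are λ = 0 with multiplicity 3.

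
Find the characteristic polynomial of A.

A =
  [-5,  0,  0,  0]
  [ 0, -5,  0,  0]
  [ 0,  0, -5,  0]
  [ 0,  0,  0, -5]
x^4 + 20*x^3 + 150*x^2 + 500*x + 625

Expanding det(x·I − A) (e.g. by cofactor expansion or by noting that A is similar to its Jordan form J, which has the same characteristic polynomial as A) gives
  χ_A(x) = x^4 + 20*x^3 + 150*x^2 + 500*x + 625
which factors as (x + 5)^4. The eigenvalues (with algebraic multiplicities) are λ = -5 with multiplicity 4.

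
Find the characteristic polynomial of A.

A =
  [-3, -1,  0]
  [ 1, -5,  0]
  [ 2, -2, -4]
x^3 + 12*x^2 + 48*x + 64

Expanding det(x·I − A) (e.g. by cofactor expansion or by noting that A is similar to its Jordan form J, which has the same characteristic polynomial as A) gives
  χ_A(x) = x^3 + 12*x^2 + 48*x + 64
which factors as (x + 4)^3. The eigenvalues (with algebraic multiplicities) are λ = -4 with multiplicity 3.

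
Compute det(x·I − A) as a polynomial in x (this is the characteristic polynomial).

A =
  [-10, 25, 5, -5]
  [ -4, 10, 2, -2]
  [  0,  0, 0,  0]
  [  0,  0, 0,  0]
x^4

Expanding det(x·I − A) (e.g. by cofactor expansion or by noting that A is similar to its Jordan form J, which has the same characteristic polynomial as A) gives
  χ_A(x) = x^4
which factors as x^4. The eigenvalues (with algebraic multiplicities) are λ = 0 with multiplicity 4.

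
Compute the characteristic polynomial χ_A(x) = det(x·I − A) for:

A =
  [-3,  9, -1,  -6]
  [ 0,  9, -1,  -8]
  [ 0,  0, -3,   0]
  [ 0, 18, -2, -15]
x^4 + 12*x^3 + 54*x^2 + 108*x + 81

Expanding det(x·I − A) (e.g. by cofactor expansion or by noting that A is similar to its Jordan form J, which has the same characteristic polynomial as A) gives
  χ_A(x) = x^4 + 12*x^3 + 54*x^2 + 108*x + 81
which factors as (x + 3)^4. The eigenvalues (with algebraic multiplicities) are λ = -3 with multiplicity 4.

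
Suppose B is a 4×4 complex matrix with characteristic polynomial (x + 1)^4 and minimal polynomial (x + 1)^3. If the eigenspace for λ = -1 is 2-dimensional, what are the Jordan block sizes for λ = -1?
Block sizes for λ = -1: [3, 1]

Step 1 — from the characteristic polynomial, algebraic multiplicity of λ = -1 is 4. From dim ker(B − (-1)·I) = 2, there are exactly 2 Jordan blocks for λ = -1.
Step 2 — from the minimal polynomial, the factor (x + 1)^3 tells us the largest block for λ = -1 has size 3.
Step 3 — with total size 4, 2 blocks, and largest block 3, the block sizes (in nonincreasing order) are [3, 1].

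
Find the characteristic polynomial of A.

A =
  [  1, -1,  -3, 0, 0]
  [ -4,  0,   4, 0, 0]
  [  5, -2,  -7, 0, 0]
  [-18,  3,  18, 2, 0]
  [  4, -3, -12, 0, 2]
x^5 + 2*x^4 - 8*x^3 - 16*x^2 + 16*x + 32

Expanding det(x·I − A) (e.g. by cofactor expansion or by noting that A is similar to its Jordan form J, which has the same characteristic polynomial as A) gives
  χ_A(x) = x^5 + 2*x^4 - 8*x^3 - 16*x^2 + 16*x + 32
which factors as (x - 2)^2*(x + 2)^3. The eigenvalues (with algebraic multiplicities) are λ = -2 with multiplicity 3, λ = 2 with multiplicity 2.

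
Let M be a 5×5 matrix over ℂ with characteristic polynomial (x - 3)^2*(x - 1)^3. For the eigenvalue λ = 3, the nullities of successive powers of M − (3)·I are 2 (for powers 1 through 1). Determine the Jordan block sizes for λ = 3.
Block sizes for λ = 3: [1, 1]

From the dimensions of kernels of powers, the number of Jordan blocks of size at least j is d_j − d_{j−1} where d_j = dim ker(N^j) (with d_0 = 0). Computing the differences gives [2].
The number of blocks of size exactly k is (#blocks of size ≥ k) − (#blocks of size ≥ k + 1), so the partition is: 2 block(s) of size 1.
In nonincreasing order the block sizes are [1, 1].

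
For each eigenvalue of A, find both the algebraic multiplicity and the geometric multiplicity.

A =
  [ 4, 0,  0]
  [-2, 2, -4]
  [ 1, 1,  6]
λ = 4: alg = 3, geom = 2

Step 1 — factor the characteristic polynomial to read off the algebraic multiplicities:
  χ_A(x) = (x - 4)^3

Step 2 — compute geometric multiplicities via the rank-nullity identity g(λ) = n − rank(A − λI):
  rank(A − (4)·I) = 1, so dim ker(A − (4)·I) = n − 1 = 2

Summary:
  λ = 4: algebraic multiplicity = 3, geometric multiplicity = 2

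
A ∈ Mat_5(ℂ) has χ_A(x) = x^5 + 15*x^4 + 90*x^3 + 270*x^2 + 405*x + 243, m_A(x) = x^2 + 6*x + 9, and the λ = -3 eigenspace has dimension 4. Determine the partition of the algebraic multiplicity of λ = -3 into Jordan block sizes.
Block sizes for λ = -3: [2, 1, 1, 1]

Step 1 — from the characteristic polynomial, algebraic multiplicity of λ = -3 is 5. From dim ker(A − (-3)·I) = 4, there are exactly 4 Jordan blocks for λ = -3.
Step 2 — from the minimal polynomial, the factor (x + 3)^2 tells us the largest block for λ = -3 has size 2.
Step 3 — with total size 5, 4 blocks, and largest block 2, the block sizes (in nonincreasing order) are [2, 1, 1, 1].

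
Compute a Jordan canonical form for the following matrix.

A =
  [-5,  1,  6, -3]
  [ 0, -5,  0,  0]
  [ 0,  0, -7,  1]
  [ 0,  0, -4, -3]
J_2(-5) ⊕ J_2(-5)

The characteristic polynomial is
  det(x·I − A) = x^4 + 20*x^3 + 150*x^2 + 500*x + 625 = (x + 5)^4

Eigenvalues and multiplicities (the geometric multiplicity of λ is n − rank(A − λI), which equals the number of Jordan blocks for λ):
  λ = -5: algebraic multiplicity = 4, geometric multiplicity = 2

Determining the block sizes for each eigenvalue:
  λ = -5: with am = 4 and gm = 2, the partition is not yet determined (e.g. several partitions of 4 into 2 parts exist). Let N = A − (-5)·I. Computing rank(N^1) = 2, rank(N^2) = 0; the number of blocks of size ≥ j is rank(N^{j−1}) − rank(N^j), giving [2, 2]. So we have 2 block(s) of size 2 → block sizes [2, 2]

Assembling the blocks gives a Jordan form
J =
  [-5,  1,  0,  0]
  [ 0, -5,  0,  0]
  [ 0,  0, -5,  1]
  [ 0,  0,  0, -5]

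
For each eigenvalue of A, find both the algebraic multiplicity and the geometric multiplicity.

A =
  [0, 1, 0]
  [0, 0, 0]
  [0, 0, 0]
λ = 0: alg = 3, geom = 2

Step 1 — factor the characteristic polynomial to read off the algebraic multiplicities:
  χ_A(x) = x^3

Step 2 — compute geometric multiplicities via the rank-nullity identity g(λ) = n − rank(A − λI):
  rank(A − (0)·I) = 1, so dim ker(A − (0)·I) = n − 1 = 2

Summary:
  λ = 0: algebraic multiplicity = 3, geometric multiplicity = 2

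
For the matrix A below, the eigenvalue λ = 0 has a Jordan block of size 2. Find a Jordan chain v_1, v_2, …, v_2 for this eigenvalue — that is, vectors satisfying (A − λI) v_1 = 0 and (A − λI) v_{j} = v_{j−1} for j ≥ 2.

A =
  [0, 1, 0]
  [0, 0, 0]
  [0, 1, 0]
A Jordan chain for λ = 0 of length 2:
v_1 = (1, 0, 1)ᵀ
v_2 = (0, 1, 0)ᵀ

Let N = A − (0)·I. We want v_2 with N^2 v_2 = 0 but N^1 v_2 ≠ 0; then v_{j-1} := N · v_j for j = 2, …, 2.

Pick v_2 = (0, 1, 0)ᵀ.
Then v_1 = N · v_2 = (1, 0, 1)ᵀ.

Sanity check: (A − (0)·I) v_1 = (0, 0, 0)ᵀ = 0. ✓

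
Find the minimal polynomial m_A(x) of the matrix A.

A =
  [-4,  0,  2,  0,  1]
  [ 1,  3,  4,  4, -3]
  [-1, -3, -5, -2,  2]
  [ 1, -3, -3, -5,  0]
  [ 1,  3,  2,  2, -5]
x^4 + 13*x^3 + 63*x^2 + 135*x + 108

The characteristic polynomial is χ_A(x) = (x + 3)^4*(x + 4), so the eigenvalues are known. The minimal polynomial is
  m_A(x) = Π_λ (x − λ)^{k_λ}
where k_λ is the size of the *largest* Jordan block for λ (equivalently, the smallest k with (A − λI)^k v = 0 for every generalised eigenvector v of λ).

  λ = -4: largest Jordan block has size 1, contributing (x + 4)
  λ = -3: largest Jordan block has size 3, contributing (x + 3)^3

So m_A(x) = (x + 3)^3*(x + 4) = x^4 + 13*x^3 + 63*x^2 + 135*x + 108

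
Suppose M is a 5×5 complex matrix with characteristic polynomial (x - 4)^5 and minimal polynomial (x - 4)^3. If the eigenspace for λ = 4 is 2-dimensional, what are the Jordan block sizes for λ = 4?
Block sizes for λ = 4: [3, 2]

Step 1 — from the characteristic polynomial, algebraic multiplicity of λ = 4 is 5. From dim ker(M − (4)·I) = 2, there are exactly 2 Jordan blocks for λ = 4.
Step 2 — from the minimal polynomial, the factor (x − 4)^3 tells us the largest block for λ = 4 has size 3.
Step 3 — with total size 5, 2 blocks, and largest block 3, the block sizes (in nonincreasing order) are [3, 2].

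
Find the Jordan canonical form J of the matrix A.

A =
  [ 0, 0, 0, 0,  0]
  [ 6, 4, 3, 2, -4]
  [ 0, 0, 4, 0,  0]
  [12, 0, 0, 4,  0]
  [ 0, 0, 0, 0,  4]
J_1(0) ⊕ J_2(4) ⊕ J_1(4) ⊕ J_1(4)

The characteristic polynomial is
  det(x·I − A) = x^5 - 16*x^4 + 96*x^3 - 256*x^2 + 256*x = x*(x - 4)^4

Eigenvalues and multiplicities (the geometric multiplicity of λ is n − rank(A − λI), which equals the number of Jordan blocks for λ):
  λ = 0: algebraic multiplicity = 1, geometric multiplicity = 1
  λ = 4: algebraic multiplicity = 4, geometric multiplicity = 3

Determining the block sizes for each eigenvalue:
  λ = 0: one block (gm = 1), so the single block has size am = 1 → block sizes [1]
  λ = 4: 3 blocks summing to 4 forces exactly one block of size 2 and the rest size 1 → block sizes [2, 1, 1]

Assembling the blocks gives a Jordan form
J =
  [0, 0, 0, 0, 0]
  [0, 4, 1, 0, 0]
  [0, 0, 4, 0, 0]
  [0, 0, 0, 4, 0]
  [0, 0, 0, 0, 4]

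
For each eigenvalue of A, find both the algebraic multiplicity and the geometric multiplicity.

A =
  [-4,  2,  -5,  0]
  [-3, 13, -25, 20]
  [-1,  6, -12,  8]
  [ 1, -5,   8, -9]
λ = -3: alg = 4, geom = 2

Step 1 — factor the characteristic polynomial to read off the algebraic multiplicities:
  χ_A(x) = (x + 3)^4

Step 2 — compute geometric multiplicities via the rank-nullity identity g(λ) = n − rank(A − λI):
  rank(A − (-3)·I) = 2, so dim ker(A − (-3)·I) = n − 2 = 2

Summary:
  λ = -3: algebraic multiplicity = 4, geometric multiplicity = 2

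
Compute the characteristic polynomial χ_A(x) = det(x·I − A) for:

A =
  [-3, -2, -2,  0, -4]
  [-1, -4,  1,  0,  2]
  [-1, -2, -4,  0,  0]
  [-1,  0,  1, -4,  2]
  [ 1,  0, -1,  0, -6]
x^5 + 21*x^4 + 176*x^3 + 736*x^2 + 1536*x + 1280

Expanding det(x·I − A) (e.g. by cofactor expansion or by noting that A is similar to its Jordan form J, which has the same characteristic polynomial as A) gives
  χ_A(x) = x^5 + 21*x^4 + 176*x^3 + 736*x^2 + 1536*x + 1280
which factors as (x + 4)^4*(x + 5). The eigenvalues (with algebraic multiplicities) are λ = -5 with multiplicity 1, λ = -4 with multiplicity 4.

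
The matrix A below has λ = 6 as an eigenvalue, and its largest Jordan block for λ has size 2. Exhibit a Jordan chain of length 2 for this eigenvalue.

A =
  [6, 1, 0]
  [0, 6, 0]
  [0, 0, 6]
A Jordan chain for λ = 6 of length 2:
v_1 = (1, 0, 0)ᵀ
v_2 = (0, 1, 0)ᵀ

Let N = A − (6)·I. We want v_2 with N^2 v_2 = 0 but N^1 v_2 ≠ 0; then v_{j-1} := N · v_j for j = 2, …, 2.

Pick v_2 = (0, 1, 0)ᵀ.
Then v_1 = N · v_2 = (1, 0, 0)ᵀ.

Sanity check: (A − (6)·I) v_1 = (0, 0, 0)ᵀ = 0. ✓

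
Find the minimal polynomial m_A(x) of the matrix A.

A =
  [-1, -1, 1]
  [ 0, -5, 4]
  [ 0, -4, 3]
x^2 + 2*x + 1

The characteristic polynomial is χ_A(x) = (x + 1)^3, so the eigenvalues are known. The minimal polynomial is
  m_A(x) = Π_λ (x − λ)^{k_λ}
where k_λ is the size of the *largest* Jordan block for λ (equivalently, the smallest k with (A − λI)^k v = 0 for every generalised eigenvector v of λ).

  λ = -1: largest Jordan block has size 2, contributing (x + 1)^2

So m_A(x) = (x + 1)^2 = x^2 + 2*x + 1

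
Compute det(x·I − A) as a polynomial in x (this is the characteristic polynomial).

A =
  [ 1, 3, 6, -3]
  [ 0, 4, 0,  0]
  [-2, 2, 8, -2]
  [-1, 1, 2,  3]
x^4 - 16*x^3 + 96*x^2 - 256*x + 256

Expanding det(x·I − A) (e.g. by cofactor expansion or by noting that A is similar to its Jordan form J, which has the same characteristic polynomial as A) gives
  χ_A(x) = x^4 - 16*x^3 + 96*x^2 - 256*x + 256
which factors as (x - 4)^4. The eigenvalues (with algebraic multiplicities) are λ = 4 with multiplicity 4.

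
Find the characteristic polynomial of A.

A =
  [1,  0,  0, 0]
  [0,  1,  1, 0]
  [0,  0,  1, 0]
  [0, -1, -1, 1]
x^4 - 4*x^3 + 6*x^2 - 4*x + 1

Expanding det(x·I − A) (e.g. by cofactor expansion or by noting that A is similar to its Jordan form J, which has the same characteristic polynomial as A) gives
  χ_A(x) = x^4 - 4*x^3 + 6*x^2 - 4*x + 1
which factors as (x - 1)^4. The eigenvalues (with algebraic multiplicities) are λ = 1 with multiplicity 4.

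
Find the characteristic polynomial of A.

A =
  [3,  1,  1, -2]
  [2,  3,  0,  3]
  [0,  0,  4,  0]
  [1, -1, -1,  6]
x^4 - 16*x^3 + 96*x^2 - 256*x + 256

Expanding det(x·I − A) (e.g. by cofactor expansion or by noting that A is similar to its Jordan form J, which has the same characteristic polynomial as A) gives
  χ_A(x) = x^4 - 16*x^3 + 96*x^2 - 256*x + 256
which factors as (x - 4)^4. The eigenvalues (with algebraic multiplicities) are λ = 4 with multiplicity 4.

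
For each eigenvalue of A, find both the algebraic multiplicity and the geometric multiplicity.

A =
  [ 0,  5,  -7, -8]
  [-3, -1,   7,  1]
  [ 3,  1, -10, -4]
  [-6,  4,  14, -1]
λ = -3: alg = 4, geom = 2

Step 1 — factor the characteristic polynomial to read off the algebraic multiplicities:
  χ_A(x) = (x + 3)^4

Step 2 — compute geometric multiplicities via the rank-nullity identity g(λ) = n − rank(A − λI):
  rank(A − (-3)·I) = 2, so dim ker(A − (-3)·I) = n − 2 = 2

Summary:
  λ = -3: algebraic multiplicity = 4, geometric multiplicity = 2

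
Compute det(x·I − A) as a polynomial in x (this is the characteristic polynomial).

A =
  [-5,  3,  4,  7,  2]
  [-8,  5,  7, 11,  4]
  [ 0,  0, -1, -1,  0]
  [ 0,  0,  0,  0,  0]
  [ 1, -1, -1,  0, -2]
x^5 + 3*x^4 + 3*x^3 + x^2

Expanding det(x·I − A) (e.g. by cofactor expansion or by noting that A is similar to its Jordan form J, which has the same characteristic polynomial as A) gives
  χ_A(x) = x^5 + 3*x^4 + 3*x^3 + x^2
which factors as x^2*(x + 1)^3. The eigenvalues (with algebraic multiplicities) are λ = -1 with multiplicity 3, λ = 0 with multiplicity 2.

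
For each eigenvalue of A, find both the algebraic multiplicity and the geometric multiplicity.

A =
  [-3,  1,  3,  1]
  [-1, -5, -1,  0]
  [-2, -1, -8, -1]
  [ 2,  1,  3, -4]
λ = -5: alg = 4, geom = 2

Step 1 — factor the characteristic polynomial to read off the algebraic multiplicities:
  χ_A(x) = (x + 5)^4

Step 2 — compute geometric multiplicities via the rank-nullity identity g(λ) = n − rank(A − λI):
  rank(A − (-5)·I) = 2, so dim ker(A − (-5)·I) = n − 2 = 2

Summary:
  λ = -5: algebraic multiplicity = 4, geometric multiplicity = 2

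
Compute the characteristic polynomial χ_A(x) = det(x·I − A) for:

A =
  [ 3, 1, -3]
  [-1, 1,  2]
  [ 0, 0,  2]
x^3 - 6*x^2 + 12*x - 8

Expanding det(x·I − A) (e.g. by cofactor expansion or by noting that A is similar to its Jordan form J, which has the same characteristic polynomial as A) gives
  χ_A(x) = x^3 - 6*x^2 + 12*x - 8
which factors as (x - 2)^3. The eigenvalues (with algebraic multiplicities) are λ = 2 with multiplicity 3.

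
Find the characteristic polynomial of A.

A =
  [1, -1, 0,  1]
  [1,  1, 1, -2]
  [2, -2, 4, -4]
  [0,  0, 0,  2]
x^4 - 8*x^3 + 24*x^2 - 32*x + 16

Expanding det(x·I − A) (e.g. by cofactor expansion or by noting that A is similar to its Jordan form J, which has the same characteristic polynomial as A) gives
  χ_A(x) = x^4 - 8*x^3 + 24*x^2 - 32*x + 16
which factors as (x - 2)^4. The eigenvalues (with algebraic multiplicities) are λ = 2 with multiplicity 4.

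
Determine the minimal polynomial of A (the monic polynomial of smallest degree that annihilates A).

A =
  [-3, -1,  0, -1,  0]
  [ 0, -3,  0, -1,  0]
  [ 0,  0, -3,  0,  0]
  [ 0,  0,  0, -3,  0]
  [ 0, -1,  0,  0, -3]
x^3 + 9*x^2 + 27*x + 27

The characteristic polynomial is χ_A(x) = (x + 3)^5, so the eigenvalues are known. The minimal polynomial is
  m_A(x) = Π_λ (x − λ)^{k_λ}
where k_λ is the size of the *largest* Jordan block for λ (equivalently, the smallest k with (A − λI)^k v = 0 for every generalised eigenvector v of λ).

  λ = -3: largest Jordan block has size 3, contributing (x + 3)^3

So m_A(x) = (x + 3)^3 = x^3 + 9*x^2 + 27*x + 27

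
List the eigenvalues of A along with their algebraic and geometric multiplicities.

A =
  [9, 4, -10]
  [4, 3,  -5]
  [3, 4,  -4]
λ = 1: alg = 2, geom = 1; λ = 6: alg = 1, geom = 1

Step 1 — factor the characteristic polynomial to read off the algebraic multiplicities:
  χ_A(x) = (x - 6)*(x - 1)^2

Step 2 — compute geometric multiplicities via the rank-nullity identity g(λ) = n − rank(A − λI):
  rank(A − (1)·I) = 2, so dim ker(A − (1)·I) = n − 2 = 1
  rank(A − (6)·I) = 2, so dim ker(A − (6)·I) = n − 2 = 1

Summary:
  λ = 1: algebraic multiplicity = 2, geometric multiplicity = 1
  λ = 6: algebraic multiplicity = 1, geometric multiplicity = 1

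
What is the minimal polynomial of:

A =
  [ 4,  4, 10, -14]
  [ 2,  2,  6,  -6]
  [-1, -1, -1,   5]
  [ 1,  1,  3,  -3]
x^3 - 2*x^2

The characteristic polynomial is χ_A(x) = x^3*(x - 2), so the eigenvalues are known. The minimal polynomial is
  m_A(x) = Π_λ (x − λ)^{k_λ}
where k_λ is the size of the *largest* Jordan block for λ (equivalently, the smallest k with (A − λI)^k v = 0 for every generalised eigenvector v of λ).

  λ = 0: largest Jordan block has size 2, contributing (x − 0)^2
  λ = 2: largest Jordan block has size 1, contributing (x − 2)

So m_A(x) = x^2*(x - 2) = x^3 - 2*x^2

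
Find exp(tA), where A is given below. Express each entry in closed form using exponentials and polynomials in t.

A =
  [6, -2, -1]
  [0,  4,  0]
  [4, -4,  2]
e^{tA} =
  [2*t*exp(4*t) + exp(4*t), -2*t*exp(4*t), -t*exp(4*t)]
  [0, exp(4*t), 0]
  [4*t*exp(4*t), -4*t*exp(4*t), -2*t*exp(4*t) + exp(4*t)]

Strategy: write A = P · J · P⁻¹ where J is a Jordan canonical form, so e^{tA} = P · e^{tJ} · P⁻¹, and e^{tJ} can be computed block-by-block.

A has Jordan form
J =
  [4, 1, 0]
  [0, 4, 0]
  [0, 0, 4]
(up to reordering of blocks).

Per-block formulas:
  For a 2×2 Jordan block J_2(4): exp(t · J_2(4)) = e^(4t)·(I + t·N), where N is the 2×2 nilpotent shift.
  For a 1×1 block at λ = 4: exp(t · [4]) = [e^(4t)].

After assembling e^{tJ} and conjugating by P, we get:

e^{tA} =
  [2*t*exp(4*t) + exp(4*t), -2*t*exp(4*t), -t*exp(4*t)]
  [0, exp(4*t), 0]
  [4*t*exp(4*t), -4*t*exp(4*t), -2*t*exp(4*t) + exp(4*t)]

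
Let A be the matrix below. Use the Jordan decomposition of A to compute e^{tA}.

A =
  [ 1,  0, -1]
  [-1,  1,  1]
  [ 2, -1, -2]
e^{tA} =
  [-t^2/2 + t + 1, t^2/2, t^2/2 - t]
  [-t, t + 1, t]
  [-t^2/2 + 2*t, t^2/2 - t, t^2/2 - 2*t + 1]

Strategy: write A = P · J · P⁻¹ where J is a Jordan canonical form, so e^{tA} = P · e^{tJ} · P⁻¹, and e^{tJ} can be computed block-by-block.

A has Jordan form
J =
  [0, 1, 0]
  [0, 0, 1]
  [0, 0, 0]
(up to reordering of blocks).

Per-block formulas:
  For a 3×3 Jordan block J_3(0): exp(t · J_3(0)) = e^(0t)·(I + t·N + (t^2/2)·N^2), where N is the 3×3 nilpotent shift.

After assembling e^{tJ} and conjugating by P, we get:

e^{tA} =
  [-t^2/2 + t + 1, t^2/2, t^2/2 - t]
  [-t, t + 1, t]
  [-t^2/2 + 2*t, t^2/2 - t, t^2/2 - 2*t + 1]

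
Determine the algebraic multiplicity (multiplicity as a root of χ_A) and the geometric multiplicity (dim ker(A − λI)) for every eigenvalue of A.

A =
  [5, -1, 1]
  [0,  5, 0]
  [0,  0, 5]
λ = 5: alg = 3, geom = 2

Step 1 — factor the characteristic polynomial to read off the algebraic multiplicities:
  χ_A(x) = (x - 5)^3

Step 2 — compute geometric multiplicities via the rank-nullity identity g(λ) = n − rank(A − λI):
  rank(A − (5)·I) = 1, so dim ker(A − (5)·I) = n − 1 = 2

Summary:
  λ = 5: algebraic multiplicity = 3, geometric multiplicity = 2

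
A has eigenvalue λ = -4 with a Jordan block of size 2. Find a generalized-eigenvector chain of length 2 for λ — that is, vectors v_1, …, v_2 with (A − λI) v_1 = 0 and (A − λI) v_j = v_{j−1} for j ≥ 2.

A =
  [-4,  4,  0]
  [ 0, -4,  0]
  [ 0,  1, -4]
A Jordan chain for λ = -4 of length 2:
v_1 = (4, 0, 1)ᵀ
v_2 = (0, 1, 0)ᵀ

Let N = A − (-4)·I. We want v_2 with N^2 v_2 = 0 but N^1 v_2 ≠ 0; then v_{j-1} := N · v_j for j = 2, …, 2.

Pick v_2 = (0, 1, 0)ᵀ.
Then v_1 = N · v_2 = (4, 0, 1)ᵀ.

Sanity check: (A − (-4)·I) v_1 = (0, 0, 0)ᵀ = 0. ✓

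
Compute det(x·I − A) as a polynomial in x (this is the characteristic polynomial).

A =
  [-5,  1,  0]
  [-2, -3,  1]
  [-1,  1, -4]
x^3 + 12*x^2 + 48*x + 64

Expanding det(x·I − A) (e.g. by cofactor expansion or by noting that A is similar to its Jordan form J, which has the same characteristic polynomial as A) gives
  χ_A(x) = x^3 + 12*x^2 + 48*x + 64
which factors as (x + 4)^3. The eigenvalues (with algebraic multiplicities) are λ = -4 with multiplicity 3.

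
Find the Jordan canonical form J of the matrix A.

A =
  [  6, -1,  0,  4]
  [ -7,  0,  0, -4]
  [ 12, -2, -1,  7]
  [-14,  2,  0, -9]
J_2(-1) ⊕ J_2(-1)

The characteristic polynomial is
  det(x·I − A) = x^4 + 4*x^3 + 6*x^2 + 4*x + 1 = (x + 1)^4

Eigenvalues and multiplicities (the geometric multiplicity of λ is n − rank(A − λI), which equals the number of Jordan blocks for λ):
  λ = -1: algebraic multiplicity = 4, geometric multiplicity = 2

Determining the block sizes for each eigenvalue:
  λ = -1: with am = 4 and gm = 2, the partition is not yet determined (e.g. several partitions of 4 into 2 parts exist). Let N = A − (-1)·I. Computing rank(N^1) = 2, rank(N^2) = 0; the number of blocks of size ≥ j is rank(N^{j−1}) − rank(N^j), giving [2, 2]. So we have 2 block(s) of size 2 → block sizes [2, 2]

Assembling the blocks gives a Jordan form
J =
  [-1,  1,  0,  0]
  [ 0, -1,  0,  0]
  [ 0,  0, -1,  1]
  [ 0,  0,  0, -1]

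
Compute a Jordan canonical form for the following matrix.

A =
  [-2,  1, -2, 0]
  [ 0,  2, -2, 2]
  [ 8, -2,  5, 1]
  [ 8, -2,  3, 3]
J_2(2) ⊕ J_2(2)

The characteristic polynomial is
  det(x·I − A) = x^4 - 8*x^3 + 24*x^2 - 32*x + 16 = (x - 2)^4

Eigenvalues and multiplicities (the geometric multiplicity of λ is n − rank(A − λI), which equals the number of Jordan blocks for λ):
  λ = 2: algebraic multiplicity = 4, geometric multiplicity = 2

Determining the block sizes for each eigenvalue:
  λ = 2: with am = 4 and gm = 2, the partition is not yet determined (e.g. several partitions of 4 into 2 parts exist). Let N = A − (2)·I. Computing rank(N^1) = 2, rank(N^2) = 0; the number of blocks of size ≥ j is rank(N^{j−1}) − rank(N^j), giving [2, 2]. So we have 2 block(s) of size 2 → block sizes [2, 2]

Assembling the blocks gives a Jordan form
J =
  [2, 1, 0, 0]
  [0, 2, 0, 0]
  [0, 0, 2, 1]
  [0, 0, 0, 2]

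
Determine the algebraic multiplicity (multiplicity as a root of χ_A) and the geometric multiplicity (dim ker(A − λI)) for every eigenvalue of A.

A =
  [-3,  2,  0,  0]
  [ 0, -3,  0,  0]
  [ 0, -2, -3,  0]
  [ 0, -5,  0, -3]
λ = -3: alg = 4, geom = 3

Step 1 — factor the characteristic polynomial to read off the algebraic multiplicities:
  χ_A(x) = (x + 3)^4

Step 2 — compute geometric multiplicities via the rank-nullity identity g(λ) = n − rank(A − λI):
  rank(A − (-3)·I) = 1, so dim ker(A − (-3)·I) = n − 1 = 3

Summary:
  λ = -3: algebraic multiplicity = 4, geometric multiplicity = 3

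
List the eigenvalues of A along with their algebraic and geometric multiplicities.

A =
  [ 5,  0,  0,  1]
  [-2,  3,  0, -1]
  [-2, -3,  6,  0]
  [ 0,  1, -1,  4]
λ = 3: alg = 1, geom = 1; λ = 5: alg = 3, geom = 1

Step 1 — factor the characteristic polynomial to read off the algebraic multiplicities:
  χ_A(x) = (x - 5)^3*(x - 3)

Step 2 — compute geometric multiplicities via the rank-nullity identity g(λ) = n − rank(A − λI):
  rank(A − (3)·I) = 3, so dim ker(A − (3)·I) = n − 3 = 1
  rank(A − (5)·I) = 3, so dim ker(A − (5)·I) = n − 3 = 1

Summary:
  λ = 3: algebraic multiplicity = 1, geometric multiplicity = 1
  λ = 5: algebraic multiplicity = 3, geometric multiplicity = 1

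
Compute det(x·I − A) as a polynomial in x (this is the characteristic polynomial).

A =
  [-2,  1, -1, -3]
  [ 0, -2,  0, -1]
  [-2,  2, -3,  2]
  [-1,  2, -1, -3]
x^4 + 10*x^3 + 36*x^2 + 54*x + 27

Expanding det(x·I − A) (e.g. by cofactor expansion or by noting that A is similar to its Jordan form J, which has the same characteristic polynomial as A) gives
  χ_A(x) = x^4 + 10*x^3 + 36*x^2 + 54*x + 27
which factors as (x + 1)*(x + 3)^3. The eigenvalues (with algebraic multiplicities) are λ = -3 with multiplicity 3, λ = -1 with multiplicity 1.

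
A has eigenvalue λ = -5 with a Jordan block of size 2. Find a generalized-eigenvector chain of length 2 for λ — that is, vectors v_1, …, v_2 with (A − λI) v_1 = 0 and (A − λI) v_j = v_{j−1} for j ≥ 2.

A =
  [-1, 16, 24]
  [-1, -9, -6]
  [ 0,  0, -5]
A Jordan chain for λ = -5 of length 2:
v_1 = (4, -1, 0)ᵀ
v_2 = (1, 0, 0)ᵀ

Let N = A − (-5)·I. We want v_2 with N^2 v_2 = 0 but N^1 v_2 ≠ 0; then v_{j-1} := N · v_j for j = 2, …, 2.

Pick v_2 = (1, 0, 0)ᵀ.
Then v_1 = N · v_2 = (4, -1, 0)ᵀ.

Sanity check: (A − (-5)·I) v_1 = (0, 0, 0)ᵀ = 0. ✓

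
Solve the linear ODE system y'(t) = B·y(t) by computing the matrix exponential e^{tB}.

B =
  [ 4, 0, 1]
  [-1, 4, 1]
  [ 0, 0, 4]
e^{tB} =
  [exp(4*t), 0, t*exp(4*t)]
  [-t*exp(4*t), exp(4*t), -t^2*exp(4*t)/2 + t*exp(4*t)]
  [0, 0, exp(4*t)]

Strategy: write B = P · J · P⁻¹ where J is a Jordan canonical form, so e^{tB} = P · e^{tJ} · P⁻¹, and e^{tJ} can be computed block-by-block.

B has Jordan form
J =
  [4, 1, 0]
  [0, 4, 1]
  [0, 0, 4]
(up to reordering of blocks).

Per-block formulas:
  For a 3×3 Jordan block J_3(4): exp(t · J_3(4)) = e^(4t)·(I + t·N + (t^2/2)·N^2), where N is the 3×3 nilpotent shift.

After assembling e^{tJ} and conjugating by P, we get:

e^{tB} =
  [exp(4*t), 0, t*exp(4*t)]
  [-t*exp(4*t), exp(4*t), -t^2*exp(4*t)/2 + t*exp(4*t)]
  [0, 0, exp(4*t)]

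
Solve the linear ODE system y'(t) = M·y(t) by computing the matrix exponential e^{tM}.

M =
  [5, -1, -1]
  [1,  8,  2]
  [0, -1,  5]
e^{tM} =
  [-t*exp(6*t) + exp(6*t), -t*exp(6*t), -t*exp(6*t)]
  [t^2*exp(6*t)/2 + t*exp(6*t), t^2*exp(6*t)/2 + 2*t*exp(6*t) + exp(6*t), t^2*exp(6*t)/2 + 2*t*exp(6*t)]
  [-t^2*exp(6*t)/2, -t^2*exp(6*t)/2 - t*exp(6*t), -t^2*exp(6*t)/2 - t*exp(6*t) + exp(6*t)]

Strategy: write M = P · J · P⁻¹ where J is a Jordan canonical form, so e^{tM} = P · e^{tJ} · P⁻¹, and e^{tJ} can be computed block-by-block.

M has Jordan form
J =
  [6, 1, 0]
  [0, 6, 1]
  [0, 0, 6]
(up to reordering of blocks).

Per-block formulas:
  For a 3×3 Jordan block J_3(6): exp(t · J_3(6)) = e^(6t)·(I + t·N + (t^2/2)·N^2), where N is the 3×3 nilpotent shift.

After assembling e^{tJ} and conjugating by P, we get:

e^{tM} =
  [-t*exp(6*t) + exp(6*t), -t*exp(6*t), -t*exp(6*t)]
  [t^2*exp(6*t)/2 + t*exp(6*t), t^2*exp(6*t)/2 + 2*t*exp(6*t) + exp(6*t), t^2*exp(6*t)/2 + 2*t*exp(6*t)]
  [-t^2*exp(6*t)/2, -t^2*exp(6*t)/2 - t*exp(6*t), -t^2*exp(6*t)/2 - t*exp(6*t) + exp(6*t)]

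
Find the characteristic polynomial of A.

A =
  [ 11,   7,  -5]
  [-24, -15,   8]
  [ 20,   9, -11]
x^3 + 15*x^2 + 75*x + 125

Expanding det(x·I − A) (e.g. by cofactor expansion or by noting that A is similar to its Jordan form J, which has the same characteristic polynomial as A) gives
  χ_A(x) = x^3 + 15*x^2 + 75*x + 125
which factors as (x + 5)^3. The eigenvalues (with algebraic multiplicities) are λ = -5 with multiplicity 3.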